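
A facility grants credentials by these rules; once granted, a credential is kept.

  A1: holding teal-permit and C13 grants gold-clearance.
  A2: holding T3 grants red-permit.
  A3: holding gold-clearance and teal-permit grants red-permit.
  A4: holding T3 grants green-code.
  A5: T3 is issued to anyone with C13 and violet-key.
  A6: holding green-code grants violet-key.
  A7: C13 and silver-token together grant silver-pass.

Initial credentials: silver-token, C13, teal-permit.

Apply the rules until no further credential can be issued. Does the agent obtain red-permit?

Yes

Holding teal-permit and C13 grants gold-clearance (A1).
Holding gold-clearance and teal-permit grants red-permit (A3).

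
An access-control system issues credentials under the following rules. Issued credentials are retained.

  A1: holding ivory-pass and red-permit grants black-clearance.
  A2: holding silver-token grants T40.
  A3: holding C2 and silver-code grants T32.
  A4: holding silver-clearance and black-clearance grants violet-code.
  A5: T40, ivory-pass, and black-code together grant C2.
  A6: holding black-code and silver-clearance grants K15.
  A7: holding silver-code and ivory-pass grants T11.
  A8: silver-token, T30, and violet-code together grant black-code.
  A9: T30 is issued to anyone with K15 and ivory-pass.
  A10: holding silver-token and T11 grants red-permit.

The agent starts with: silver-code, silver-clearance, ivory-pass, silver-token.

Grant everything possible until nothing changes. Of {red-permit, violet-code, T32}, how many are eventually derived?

Holding silver-code and ivory-pass grants T11 (A7).
Holding silver-token and T11 grants red-permit (A10).
Holding ivory-pass and red-permit grants black-clearance (A1).
Holding silver-clearance and black-clearance grants violet-code (A4).
red-permit: reached.
violet-code: reached.
T32 would need C2 and silver-code (A3), but C2 is never granted.
Reached: red-permit and violet-code — 2 of the 3.

2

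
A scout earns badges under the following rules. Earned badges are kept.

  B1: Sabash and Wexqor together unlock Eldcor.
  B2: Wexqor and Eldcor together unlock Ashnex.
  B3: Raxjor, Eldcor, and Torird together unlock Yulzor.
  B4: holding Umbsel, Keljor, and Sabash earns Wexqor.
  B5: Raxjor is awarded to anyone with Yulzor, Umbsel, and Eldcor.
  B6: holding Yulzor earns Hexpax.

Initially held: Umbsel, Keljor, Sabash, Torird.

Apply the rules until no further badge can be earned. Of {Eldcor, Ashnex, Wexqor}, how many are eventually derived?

3

With Umbsel, Keljor, and Sabash, Wexqor is earned (B4).
With Sabash and Wexqor, Eldcor is earned (B1).
With Wexqor and Eldcor, Ashnex is earned (B2).
Eldcor: reached.
Ashnex: reached.
Wexqor: reached.
All 3 are reached.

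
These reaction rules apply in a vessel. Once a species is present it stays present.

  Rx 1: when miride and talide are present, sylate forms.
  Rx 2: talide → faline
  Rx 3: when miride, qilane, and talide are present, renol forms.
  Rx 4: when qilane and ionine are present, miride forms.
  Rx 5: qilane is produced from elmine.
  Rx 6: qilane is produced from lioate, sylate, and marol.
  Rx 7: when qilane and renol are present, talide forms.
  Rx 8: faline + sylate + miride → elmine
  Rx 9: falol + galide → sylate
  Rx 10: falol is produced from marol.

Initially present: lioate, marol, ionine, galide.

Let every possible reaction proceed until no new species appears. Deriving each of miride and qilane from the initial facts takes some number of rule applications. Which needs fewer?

qilane

qilane: marol present → falol forms (Rx 10). falol and galide present → sylate forms (Rx 9). lioate, sylate, and marol present → qilane forms (Rx 6). [3 rule applications]
miride: marol present → falol forms (Rx 10). falol and galide present → sylate forms (Rx 9). lioate, sylate, and marol present → qilane forms (Rx 6). qilane and ionine present → miride forms (Rx 4). [4 rule applications]
qilane needs fewer.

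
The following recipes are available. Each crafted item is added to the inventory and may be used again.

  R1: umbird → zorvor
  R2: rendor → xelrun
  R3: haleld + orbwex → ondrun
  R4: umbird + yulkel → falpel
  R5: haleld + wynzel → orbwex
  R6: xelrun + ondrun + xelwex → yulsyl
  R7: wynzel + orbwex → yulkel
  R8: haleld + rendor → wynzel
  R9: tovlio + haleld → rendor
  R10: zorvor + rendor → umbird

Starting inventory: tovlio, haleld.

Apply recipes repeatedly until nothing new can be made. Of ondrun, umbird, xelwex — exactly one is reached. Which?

ondrun

tovlio + haleld → rendor (R9).
haleld + rendor → wynzel (R8).
haleld + wynzel → orbwex (R5).
haleld + orbwex → ondrun (R3).
umbird would need zorvor and rendor (R10), but zorvor is never obtained. No rule produces xelwex, and it is not given.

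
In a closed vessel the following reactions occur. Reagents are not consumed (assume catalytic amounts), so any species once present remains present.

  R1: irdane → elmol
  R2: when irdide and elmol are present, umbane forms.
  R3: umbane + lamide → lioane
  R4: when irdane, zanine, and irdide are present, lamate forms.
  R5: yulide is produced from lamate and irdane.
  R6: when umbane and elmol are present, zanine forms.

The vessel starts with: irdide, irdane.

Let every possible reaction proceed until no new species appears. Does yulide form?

irdane present → elmol forms (R1).
irdide and elmol present → umbane forms (R2).
umbane and elmol present → zanine forms (R6).
irdane, zanine, and irdide present → lamate forms (R4).
lamate and irdane present → yulide forms (R5).

Yes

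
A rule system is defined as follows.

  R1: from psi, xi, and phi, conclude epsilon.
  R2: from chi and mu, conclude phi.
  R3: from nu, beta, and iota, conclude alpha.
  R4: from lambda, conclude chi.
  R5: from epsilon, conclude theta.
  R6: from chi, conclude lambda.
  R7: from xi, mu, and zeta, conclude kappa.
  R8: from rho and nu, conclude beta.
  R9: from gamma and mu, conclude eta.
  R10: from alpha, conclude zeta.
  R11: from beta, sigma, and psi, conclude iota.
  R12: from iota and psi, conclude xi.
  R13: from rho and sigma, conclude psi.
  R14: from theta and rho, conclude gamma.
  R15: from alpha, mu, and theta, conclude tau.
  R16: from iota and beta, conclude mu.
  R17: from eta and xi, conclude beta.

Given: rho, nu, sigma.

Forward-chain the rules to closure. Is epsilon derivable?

epsilon would need psi, xi, and phi (R1), but phi is never established.

No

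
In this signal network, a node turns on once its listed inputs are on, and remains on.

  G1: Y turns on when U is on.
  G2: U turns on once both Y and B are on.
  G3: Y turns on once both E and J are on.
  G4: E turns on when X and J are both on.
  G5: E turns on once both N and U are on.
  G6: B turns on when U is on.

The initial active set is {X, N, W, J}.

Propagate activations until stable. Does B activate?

No

B would need U (G6), but U never turns on.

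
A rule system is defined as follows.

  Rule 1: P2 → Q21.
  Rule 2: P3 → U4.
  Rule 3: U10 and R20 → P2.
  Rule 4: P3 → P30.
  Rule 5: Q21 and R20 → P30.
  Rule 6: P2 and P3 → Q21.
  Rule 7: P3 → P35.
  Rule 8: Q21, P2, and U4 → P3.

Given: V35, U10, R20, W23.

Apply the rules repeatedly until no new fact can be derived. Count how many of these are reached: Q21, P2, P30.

U10 and R20 hold, so P2 follows (Rule 3).
From P2, Rule 1 gives Q21.
Q21 and R20 hold, so P30 follows (Rule 5).
Q21: reached.
P2: reached.
P30: reached.
All 3 are reached.

3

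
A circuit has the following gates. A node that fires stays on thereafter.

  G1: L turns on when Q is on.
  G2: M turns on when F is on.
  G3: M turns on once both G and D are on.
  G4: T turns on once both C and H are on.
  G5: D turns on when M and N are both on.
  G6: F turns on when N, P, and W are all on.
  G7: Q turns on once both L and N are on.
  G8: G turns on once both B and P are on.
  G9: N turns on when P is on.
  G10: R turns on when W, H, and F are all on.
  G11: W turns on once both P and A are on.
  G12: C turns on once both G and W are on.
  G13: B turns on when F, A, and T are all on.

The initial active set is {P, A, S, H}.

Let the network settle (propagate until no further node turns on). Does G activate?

G would need B and P (G8), but B never turns on.

No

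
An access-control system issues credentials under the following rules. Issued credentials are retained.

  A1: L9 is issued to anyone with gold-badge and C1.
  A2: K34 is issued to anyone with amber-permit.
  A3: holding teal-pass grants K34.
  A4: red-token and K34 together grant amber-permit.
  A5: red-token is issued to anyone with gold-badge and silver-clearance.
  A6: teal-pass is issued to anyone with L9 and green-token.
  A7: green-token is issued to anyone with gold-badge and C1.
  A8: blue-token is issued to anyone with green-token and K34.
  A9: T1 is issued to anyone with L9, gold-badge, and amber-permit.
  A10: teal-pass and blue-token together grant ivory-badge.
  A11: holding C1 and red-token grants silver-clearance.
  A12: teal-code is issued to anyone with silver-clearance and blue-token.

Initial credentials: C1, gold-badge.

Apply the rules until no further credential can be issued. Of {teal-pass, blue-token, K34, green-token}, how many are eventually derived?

4

Holding gold-badge and C1 grants L9 (A1).
Holding gold-badge and C1 grants green-token (A7).
Holding L9 and green-token grants teal-pass (A6).
Holding teal-pass grants K34 (A3).
Holding green-token and K34 grants blue-token (A8).
teal-pass: reached.
blue-token: reached.
K34: reached.
green-token: reached.
All 4 are reached.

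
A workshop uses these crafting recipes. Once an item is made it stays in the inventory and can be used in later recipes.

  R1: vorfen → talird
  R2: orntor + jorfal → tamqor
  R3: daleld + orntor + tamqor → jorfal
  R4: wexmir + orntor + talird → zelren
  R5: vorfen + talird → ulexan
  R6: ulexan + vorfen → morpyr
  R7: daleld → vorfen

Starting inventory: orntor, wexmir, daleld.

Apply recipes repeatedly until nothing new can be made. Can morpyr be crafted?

Using R7, daleld makes vorfen.
vorfen → talird (R1).
Using R5, vorfen and talird make ulexan.
ulexan + vorfen → morpyr (R6).

Yes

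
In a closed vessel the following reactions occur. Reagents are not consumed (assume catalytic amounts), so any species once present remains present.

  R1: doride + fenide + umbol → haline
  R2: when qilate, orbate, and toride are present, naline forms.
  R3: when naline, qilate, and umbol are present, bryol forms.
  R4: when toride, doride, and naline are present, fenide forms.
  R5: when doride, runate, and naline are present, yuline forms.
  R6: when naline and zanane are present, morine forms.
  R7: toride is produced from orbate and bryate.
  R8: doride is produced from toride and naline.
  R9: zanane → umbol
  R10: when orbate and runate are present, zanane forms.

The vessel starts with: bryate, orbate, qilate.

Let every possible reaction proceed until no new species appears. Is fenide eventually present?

Yes

orbate and bryate present → toride forms (R7).
qilate, orbate, and toride present → naline forms (R2).
toride and naline present → doride forms (R8).
toride, doride, and naline present → fenide forms (R4).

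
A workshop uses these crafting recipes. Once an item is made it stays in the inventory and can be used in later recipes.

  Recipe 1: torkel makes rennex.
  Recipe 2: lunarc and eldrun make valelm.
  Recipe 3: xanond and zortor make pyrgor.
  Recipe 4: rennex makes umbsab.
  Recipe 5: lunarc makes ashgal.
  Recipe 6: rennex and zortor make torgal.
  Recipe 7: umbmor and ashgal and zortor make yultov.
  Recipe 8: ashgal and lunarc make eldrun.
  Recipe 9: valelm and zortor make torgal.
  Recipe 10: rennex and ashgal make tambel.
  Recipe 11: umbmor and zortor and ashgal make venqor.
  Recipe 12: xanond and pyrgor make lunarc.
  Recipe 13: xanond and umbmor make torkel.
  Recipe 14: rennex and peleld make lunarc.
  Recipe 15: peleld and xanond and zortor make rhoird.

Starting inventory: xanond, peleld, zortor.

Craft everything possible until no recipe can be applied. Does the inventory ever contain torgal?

xanond and zortor → pyrgor (Recipe 3).
xanond and pyrgor → lunarc (Recipe 12).
lunarc → ashgal (Recipe 5).
ashgal and lunarc → eldrun (Recipe 8).
lunarc and eldrun → valelm (Recipe 2).
Using Recipe 9, valelm and zortor make torgal.

Yes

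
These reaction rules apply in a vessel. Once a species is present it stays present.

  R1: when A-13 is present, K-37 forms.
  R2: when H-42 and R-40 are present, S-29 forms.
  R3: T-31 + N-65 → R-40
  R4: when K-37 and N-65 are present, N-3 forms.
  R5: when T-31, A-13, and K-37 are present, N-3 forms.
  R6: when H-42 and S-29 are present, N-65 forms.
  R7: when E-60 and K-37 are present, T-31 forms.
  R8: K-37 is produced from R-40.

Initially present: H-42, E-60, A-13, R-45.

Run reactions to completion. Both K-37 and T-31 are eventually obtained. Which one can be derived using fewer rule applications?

K-37: A-13 present → K-37 forms (R1). [1 rule application]
T-31: A-13 present → K-37 forms (R1). E-60 and K-37 present → T-31 forms (R7). [2 rule applications]
K-37 needs fewer.

K-37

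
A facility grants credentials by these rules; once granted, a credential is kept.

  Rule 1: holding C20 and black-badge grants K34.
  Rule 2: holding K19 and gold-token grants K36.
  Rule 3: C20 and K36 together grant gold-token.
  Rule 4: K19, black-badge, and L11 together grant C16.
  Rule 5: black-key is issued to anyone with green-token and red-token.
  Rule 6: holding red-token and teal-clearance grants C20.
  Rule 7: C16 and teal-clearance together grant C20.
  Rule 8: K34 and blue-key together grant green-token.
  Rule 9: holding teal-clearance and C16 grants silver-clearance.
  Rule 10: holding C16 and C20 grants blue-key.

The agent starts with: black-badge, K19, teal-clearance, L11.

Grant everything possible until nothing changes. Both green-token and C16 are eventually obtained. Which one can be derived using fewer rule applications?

C16

C16: Holding K19, black-badge, and L11 grants C16 (Rule 4). [1 rule application]
green-token: Holding K19, black-badge, and L11 grants C16 (Rule 4). Holding C16 and teal-clearance grants C20 (Rule 7). Holding C20 and black-badge grants K34 (Rule 1). Holding C16 and C20 grants blue-key (Rule 10). Holding K34 and blue-key grants green-token (Rule 8). [5 rule applications]
C16 needs fewer.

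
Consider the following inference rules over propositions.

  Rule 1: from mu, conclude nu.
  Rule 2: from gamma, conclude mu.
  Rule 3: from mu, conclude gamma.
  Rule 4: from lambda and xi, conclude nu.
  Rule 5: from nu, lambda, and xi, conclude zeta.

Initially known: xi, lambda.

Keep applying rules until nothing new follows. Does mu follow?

No

mu would need gamma (Rule 2), but gamma is never established.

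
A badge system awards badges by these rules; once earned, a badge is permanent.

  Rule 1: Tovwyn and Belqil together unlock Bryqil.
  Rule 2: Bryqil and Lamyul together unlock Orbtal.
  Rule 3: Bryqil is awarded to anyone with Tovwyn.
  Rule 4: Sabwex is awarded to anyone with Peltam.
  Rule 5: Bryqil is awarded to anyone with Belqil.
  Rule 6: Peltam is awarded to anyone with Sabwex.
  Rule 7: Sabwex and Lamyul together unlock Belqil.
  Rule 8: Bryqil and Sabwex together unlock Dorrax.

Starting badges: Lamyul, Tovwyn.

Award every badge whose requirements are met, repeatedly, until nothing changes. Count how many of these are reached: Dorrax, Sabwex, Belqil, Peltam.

Dorrax would need Bryqil and Sabwex (Rule 8), but Sabwex is never earned.
Sabwex would need Peltam (Rule 4), but Peltam is never earned.
Belqil would need Sabwex and Lamyul (Rule 7), but Sabwex is never earned.
Peltam would need Sabwex (Rule 6), but Sabwex is never earned.
None of the 4 are reached.

0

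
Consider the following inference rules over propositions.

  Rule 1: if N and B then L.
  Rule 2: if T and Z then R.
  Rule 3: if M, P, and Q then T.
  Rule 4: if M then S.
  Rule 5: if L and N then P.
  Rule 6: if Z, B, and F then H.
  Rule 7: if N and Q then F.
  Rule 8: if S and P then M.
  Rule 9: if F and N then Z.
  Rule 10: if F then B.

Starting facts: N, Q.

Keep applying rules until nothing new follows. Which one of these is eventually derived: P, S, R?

P

From N and Q, Rule 7 gives F.
F holds, so B follows (Rule 10).
N and B hold, so L follows (Rule 1).
L and N hold, so P follows (Rule 5).
S would need M (Rule 4), but M is never established. R would need T and Z (Rule 2), but T is never established.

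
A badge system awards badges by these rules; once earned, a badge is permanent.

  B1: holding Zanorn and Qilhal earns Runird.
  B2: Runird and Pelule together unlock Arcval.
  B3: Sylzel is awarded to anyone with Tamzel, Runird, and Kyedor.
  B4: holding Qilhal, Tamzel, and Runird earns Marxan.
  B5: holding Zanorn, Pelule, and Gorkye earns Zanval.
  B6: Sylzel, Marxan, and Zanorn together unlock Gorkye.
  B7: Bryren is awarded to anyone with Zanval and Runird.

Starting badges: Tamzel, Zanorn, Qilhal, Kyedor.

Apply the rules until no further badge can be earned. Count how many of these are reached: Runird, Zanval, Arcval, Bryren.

1

With Zanorn and Qilhal, Runird is earned (B1).
Runird: reached.
Zanval would need Zanorn, Pelule, and Gorkye (B5), but Pelule is never earned.
Arcval would need Runird and Pelule (B2), but Pelule is never earned.
Bryren would need Zanval and Runird (B7), but Zanval is never earned.
Reached: Runird — 1 of the 4.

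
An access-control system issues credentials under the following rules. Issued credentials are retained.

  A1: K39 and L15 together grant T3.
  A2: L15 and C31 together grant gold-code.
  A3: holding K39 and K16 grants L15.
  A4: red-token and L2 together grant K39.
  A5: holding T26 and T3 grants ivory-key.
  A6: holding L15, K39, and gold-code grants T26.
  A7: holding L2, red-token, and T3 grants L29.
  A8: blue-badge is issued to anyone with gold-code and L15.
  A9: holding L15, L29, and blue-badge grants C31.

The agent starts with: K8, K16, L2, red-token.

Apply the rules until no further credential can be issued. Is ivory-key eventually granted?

ivory-key would need T26 and T3 (A5), but T26 is never granted.

No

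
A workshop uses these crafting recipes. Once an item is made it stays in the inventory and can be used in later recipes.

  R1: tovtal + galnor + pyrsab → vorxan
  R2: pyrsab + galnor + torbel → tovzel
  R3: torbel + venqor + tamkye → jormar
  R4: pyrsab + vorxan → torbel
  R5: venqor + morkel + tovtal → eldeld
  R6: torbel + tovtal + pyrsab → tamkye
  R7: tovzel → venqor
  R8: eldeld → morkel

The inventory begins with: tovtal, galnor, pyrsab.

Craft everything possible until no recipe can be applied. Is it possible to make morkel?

morkel would need eldeld (R8), but eldeld is never obtained.

No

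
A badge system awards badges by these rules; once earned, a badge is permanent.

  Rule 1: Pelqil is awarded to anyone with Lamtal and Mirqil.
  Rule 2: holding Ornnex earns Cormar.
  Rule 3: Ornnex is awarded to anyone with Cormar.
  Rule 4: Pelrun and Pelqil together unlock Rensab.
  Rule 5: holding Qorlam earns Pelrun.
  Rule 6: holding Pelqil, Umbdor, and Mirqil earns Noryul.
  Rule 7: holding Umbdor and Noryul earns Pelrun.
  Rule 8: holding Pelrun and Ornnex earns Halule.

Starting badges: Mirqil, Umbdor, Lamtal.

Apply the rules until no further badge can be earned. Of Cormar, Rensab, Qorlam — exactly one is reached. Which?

With Lamtal and Mirqil, Pelqil is earned (Rule 1).
With Pelqil, Umbdor, and Mirqil, Noryul is earned (Rule 6).
With Umbdor and Noryul, Pelrun is earned (Rule 7).
With Pelrun and Pelqil, Rensab is earned (Rule 4).
No rule produces Qorlam, and it is not given. Cormar would need Ornnex (Rule 2), but Ornnex is never earned.

Rensab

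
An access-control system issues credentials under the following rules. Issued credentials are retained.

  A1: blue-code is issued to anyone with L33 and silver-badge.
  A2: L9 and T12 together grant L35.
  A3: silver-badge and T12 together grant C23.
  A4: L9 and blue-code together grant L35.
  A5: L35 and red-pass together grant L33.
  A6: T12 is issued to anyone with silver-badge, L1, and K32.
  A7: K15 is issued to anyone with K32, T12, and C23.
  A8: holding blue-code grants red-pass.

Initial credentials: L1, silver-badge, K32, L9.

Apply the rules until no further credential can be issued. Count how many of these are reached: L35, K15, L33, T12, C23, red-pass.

4

Holding silver-badge, L1, and K32 grants T12 (A6).
Holding silver-badge and T12 grants C23 (A3).
Holding L9 and T12 grants L35 (A2).
Holding K32, T12, and C23 grants K15 (A7).
L35: reached.
K15: reached.
L33 would need L35 and red-pass (A5), but red-pass is never granted.
T12: reached.
C23: reached.
red-pass would need blue-code (A8), but blue-code is never granted.
Reached: L35, K15, T12, and C23 — 4 of the 6.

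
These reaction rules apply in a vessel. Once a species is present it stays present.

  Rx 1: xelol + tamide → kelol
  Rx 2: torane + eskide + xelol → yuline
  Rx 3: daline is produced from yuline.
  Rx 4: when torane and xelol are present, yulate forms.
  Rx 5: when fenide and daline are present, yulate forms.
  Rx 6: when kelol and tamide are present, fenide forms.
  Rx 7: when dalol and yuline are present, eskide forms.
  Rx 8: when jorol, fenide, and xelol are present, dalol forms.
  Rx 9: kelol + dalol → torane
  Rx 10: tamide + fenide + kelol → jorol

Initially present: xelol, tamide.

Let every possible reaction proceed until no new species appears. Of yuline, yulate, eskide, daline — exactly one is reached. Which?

xelol and tamide present → kelol forms (Rx 1).
kelol and tamide present → fenide forms (Rx 6).
tamide, fenide, and kelol present → jorol forms (Rx 10).
jorol, fenide, and xelol present → dalol forms (Rx 8).
kelol and dalol present → torane forms (Rx 9).
torane and xelol present → yulate forms (Rx 4).
eskide would need dalol and yuline (Rx 7), but yuline never forms. yuline would need torane, eskide, and xelol (Rx 2), but eskide never forms. daline would need yuline (Rx 3), but yuline never forms.

yulate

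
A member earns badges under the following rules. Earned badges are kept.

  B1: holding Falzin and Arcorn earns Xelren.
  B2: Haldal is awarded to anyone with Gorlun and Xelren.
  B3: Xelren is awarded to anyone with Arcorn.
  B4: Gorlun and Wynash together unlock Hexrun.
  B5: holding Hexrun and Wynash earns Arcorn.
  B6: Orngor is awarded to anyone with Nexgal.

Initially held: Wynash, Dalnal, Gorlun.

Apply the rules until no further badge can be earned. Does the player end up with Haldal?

Yes

With Gorlun and Wynash, Hexrun is earned (B4).
With Hexrun and Wynash, Arcorn is earned (B5).
With Arcorn, Xelren is earned (B3).
With Gorlun and Xelren, Haldal is earned (B2).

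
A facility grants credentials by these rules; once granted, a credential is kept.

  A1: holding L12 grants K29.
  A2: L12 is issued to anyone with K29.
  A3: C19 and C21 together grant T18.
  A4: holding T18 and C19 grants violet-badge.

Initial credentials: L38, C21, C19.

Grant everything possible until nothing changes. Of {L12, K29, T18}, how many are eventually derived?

Holding C19 and C21 grants T18 (A3).
L12 would need K29 (A2), but K29 is never granted.
K29 would need L12 (A1), but L12 is never granted.
T18: reached.
Reached: T18 — 1 of the 3.

1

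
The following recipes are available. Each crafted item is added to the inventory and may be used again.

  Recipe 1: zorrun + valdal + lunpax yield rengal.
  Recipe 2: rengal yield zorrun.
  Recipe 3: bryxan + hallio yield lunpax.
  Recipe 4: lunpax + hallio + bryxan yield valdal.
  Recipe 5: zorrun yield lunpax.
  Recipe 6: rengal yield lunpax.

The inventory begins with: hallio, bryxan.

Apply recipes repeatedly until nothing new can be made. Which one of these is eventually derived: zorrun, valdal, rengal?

bryxan + hallio → lunpax (Recipe 3).
Using Recipe 4, lunpax, hallio, and bryxan make valdal.
zorrun would need rengal (Recipe 2), but rengal is never obtained. rengal would need zorrun, valdal, and lunpax (Recipe 1), but zorrun is never obtained.

valdal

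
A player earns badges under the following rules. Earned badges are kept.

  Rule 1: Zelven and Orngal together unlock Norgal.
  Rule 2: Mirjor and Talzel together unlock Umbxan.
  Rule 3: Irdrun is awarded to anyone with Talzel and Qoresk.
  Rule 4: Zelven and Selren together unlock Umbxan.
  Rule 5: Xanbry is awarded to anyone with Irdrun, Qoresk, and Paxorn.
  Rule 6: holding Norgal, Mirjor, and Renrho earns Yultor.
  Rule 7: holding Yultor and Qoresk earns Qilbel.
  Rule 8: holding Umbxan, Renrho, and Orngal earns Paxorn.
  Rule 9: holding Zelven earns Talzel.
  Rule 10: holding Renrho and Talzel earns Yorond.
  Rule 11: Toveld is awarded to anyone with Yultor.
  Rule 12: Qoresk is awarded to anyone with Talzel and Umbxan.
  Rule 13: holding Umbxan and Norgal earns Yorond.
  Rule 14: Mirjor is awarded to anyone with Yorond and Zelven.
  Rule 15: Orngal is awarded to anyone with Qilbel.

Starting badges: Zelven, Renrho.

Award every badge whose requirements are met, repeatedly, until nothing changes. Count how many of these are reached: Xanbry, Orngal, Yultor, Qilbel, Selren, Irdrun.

1

With Zelven, Talzel is earned (Rule 9).
With Renrho and Talzel, Yorond is earned (Rule 10).
With Yorond and Zelven, Mirjor is earned (Rule 14).
With Mirjor and Talzel, Umbxan is earned (Rule 2).
With Talzel and Umbxan, Qoresk is earned (Rule 12).
With Talzel and Qoresk, Irdrun is earned (Rule 3).
Xanbry would need Irdrun, Qoresk, and Paxorn (Rule 5), but Paxorn is never earned.
Orngal would need Qilbel (Rule 15), but Qilbel is never earned.
Yultor would need Norgal, Mirjor, and Renrho (Rule 6), but Norgal is never earned.
Qilbel would need Yultor and Qoresk (Rule 7), but Yultor is never earned.
No rule produces Selren, and it is not given.
Irdrun: reached.
Reached: Irdrun — 1 of the 6.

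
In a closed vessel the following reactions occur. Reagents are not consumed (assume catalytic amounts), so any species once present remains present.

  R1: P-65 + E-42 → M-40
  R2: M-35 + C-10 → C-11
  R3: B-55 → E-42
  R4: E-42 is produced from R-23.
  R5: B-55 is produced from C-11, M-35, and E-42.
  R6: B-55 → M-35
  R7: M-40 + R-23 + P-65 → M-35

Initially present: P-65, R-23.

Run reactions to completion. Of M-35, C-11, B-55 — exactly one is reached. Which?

R-23 present → E-42 forms (R4).
P-65 and E-42 present → M-40 forms (R1).
M-40, R-23, and P-65 present → M-35 forms (R7).
C-11 would need M-35 and C-10 (R2), but C-10 never forms. B-55 would need C-11, M-35, and E-42 (R5), but C-11 never forms.

M-35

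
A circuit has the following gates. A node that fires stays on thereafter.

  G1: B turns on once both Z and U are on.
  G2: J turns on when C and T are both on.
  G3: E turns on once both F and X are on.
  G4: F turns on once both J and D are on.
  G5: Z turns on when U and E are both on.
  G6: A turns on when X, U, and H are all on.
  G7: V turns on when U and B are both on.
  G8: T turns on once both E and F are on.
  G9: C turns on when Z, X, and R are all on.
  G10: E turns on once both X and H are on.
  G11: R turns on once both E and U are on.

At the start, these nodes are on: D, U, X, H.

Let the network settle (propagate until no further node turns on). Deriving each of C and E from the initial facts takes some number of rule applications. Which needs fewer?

E

E: X and H are on, so E turns on (G10). [1 rule application]
C: X and H are on, so E turns on (G10). U and E are on, so Z turns on (G5). G11: E and U on → R on. G9: Z, X, and R on → C on. [4 rule applications]
E needs fewer.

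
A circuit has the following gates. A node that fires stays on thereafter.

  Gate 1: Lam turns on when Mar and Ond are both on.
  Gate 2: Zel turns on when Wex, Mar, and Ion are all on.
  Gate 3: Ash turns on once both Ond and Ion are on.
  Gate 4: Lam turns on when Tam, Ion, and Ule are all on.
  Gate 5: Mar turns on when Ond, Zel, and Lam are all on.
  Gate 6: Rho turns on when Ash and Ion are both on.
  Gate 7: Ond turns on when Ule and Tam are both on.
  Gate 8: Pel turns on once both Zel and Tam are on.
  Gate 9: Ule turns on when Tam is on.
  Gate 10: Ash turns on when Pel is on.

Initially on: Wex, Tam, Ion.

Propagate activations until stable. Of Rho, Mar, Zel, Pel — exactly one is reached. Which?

Rho

Tam is on, so Ule turns on (Gate 9).
Ule and Tam are on, so Ond turns on (Gate 7).
Gate 3: Ond and Ion on → Ash on.
Ash and Ion are on, so Rho turns on (Gate 6).
Pel would need Zel and Tam (Gate 8), but Zel never turns on. Mar would need Ond, Zel, and Lam (Gate 5), but Zel never turns on. Zel would need Wex, Mar, and Ion (Gate 2), but Mar never turns on.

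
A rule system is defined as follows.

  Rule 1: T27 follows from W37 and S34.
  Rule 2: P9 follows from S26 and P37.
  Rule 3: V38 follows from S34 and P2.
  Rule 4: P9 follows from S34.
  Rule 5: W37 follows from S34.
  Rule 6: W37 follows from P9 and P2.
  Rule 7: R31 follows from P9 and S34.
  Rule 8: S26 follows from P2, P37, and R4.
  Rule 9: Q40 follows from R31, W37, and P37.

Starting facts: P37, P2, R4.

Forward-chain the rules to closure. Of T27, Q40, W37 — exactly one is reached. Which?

P2, P37, and R4 hold, so S26 follows (Rule 8).
S26 and P37 hold, so P9 follows (Rule 2).
P9 and P2 hold, so W37 follows (Rule 6).
Q40 would need R31, W37, and P37 (Rule 9), but R31 is never established. T27 would need W37 and S34 (Rule 1), but S34 is never established.

W37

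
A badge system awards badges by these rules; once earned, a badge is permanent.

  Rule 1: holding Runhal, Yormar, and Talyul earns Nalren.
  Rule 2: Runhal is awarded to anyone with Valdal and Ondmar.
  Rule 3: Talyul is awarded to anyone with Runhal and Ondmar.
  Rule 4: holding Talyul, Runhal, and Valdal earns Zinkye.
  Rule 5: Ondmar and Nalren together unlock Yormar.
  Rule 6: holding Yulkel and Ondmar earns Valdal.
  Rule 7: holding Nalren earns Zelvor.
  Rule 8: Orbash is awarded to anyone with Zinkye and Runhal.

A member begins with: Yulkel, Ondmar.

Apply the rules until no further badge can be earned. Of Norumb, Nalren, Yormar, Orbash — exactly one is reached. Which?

Orbash

With Yulkel and Ondmar, Valdal is earned (Rule 6).
With Valdal and Ondmar, Runhal is earned (Rule 2).
With Runhal and Ondmar, Talyul is earned (Rule 3).
With Talyul, Runhal, and Valdal, Zinkye is earned (Rule 4).
With Zinkye and Runhal, Orbash is earned (Rule 8).
Yormar would need Ondmar and Nalren (Rule 5), but Nalren is never earned. Nalren would need Runhal, Yormar, and Talyul (Rule 1), but Yormar is never earned. No rule produces Norumb, and it is not given.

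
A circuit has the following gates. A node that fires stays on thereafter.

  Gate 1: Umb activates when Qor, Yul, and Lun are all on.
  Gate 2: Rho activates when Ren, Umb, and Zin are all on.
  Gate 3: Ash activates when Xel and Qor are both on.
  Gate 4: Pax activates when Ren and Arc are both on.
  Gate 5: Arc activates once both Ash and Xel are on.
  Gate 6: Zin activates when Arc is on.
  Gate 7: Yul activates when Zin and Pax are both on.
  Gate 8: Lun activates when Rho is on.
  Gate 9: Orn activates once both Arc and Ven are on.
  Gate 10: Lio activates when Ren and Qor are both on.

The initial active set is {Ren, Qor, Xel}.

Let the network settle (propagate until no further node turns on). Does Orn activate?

No

Orn would need Arc and Ven (Gate 9), but Ven never turns on.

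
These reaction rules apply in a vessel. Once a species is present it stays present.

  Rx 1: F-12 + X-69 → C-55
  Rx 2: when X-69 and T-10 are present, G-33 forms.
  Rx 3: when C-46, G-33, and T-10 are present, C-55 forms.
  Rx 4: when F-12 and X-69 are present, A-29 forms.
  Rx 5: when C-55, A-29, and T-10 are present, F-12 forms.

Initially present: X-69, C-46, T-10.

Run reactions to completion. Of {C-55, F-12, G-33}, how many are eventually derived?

X-69 and T-10 present → G-33 forms (Rx 2).
C-46, G-33, and T-10 present → C-55 forms (Rx 3).
C-55: reached.
F-12 would need C-55, A-29, and T-10 (Rx 5), but A-29 never forms.
G-33: reached.
Reached: C-55 and G-33 — 2 of the 3.

2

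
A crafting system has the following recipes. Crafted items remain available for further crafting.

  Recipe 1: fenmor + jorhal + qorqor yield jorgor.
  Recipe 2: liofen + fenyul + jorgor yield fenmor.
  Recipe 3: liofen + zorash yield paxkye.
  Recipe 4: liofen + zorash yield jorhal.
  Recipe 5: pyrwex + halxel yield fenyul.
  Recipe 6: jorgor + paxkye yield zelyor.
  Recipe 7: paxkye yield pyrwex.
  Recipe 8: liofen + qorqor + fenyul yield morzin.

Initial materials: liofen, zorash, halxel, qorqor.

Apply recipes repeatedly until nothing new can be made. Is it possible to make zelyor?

zelyor would need jorgor and paxkye (Recipe 6), but jorgor is never obtained.

No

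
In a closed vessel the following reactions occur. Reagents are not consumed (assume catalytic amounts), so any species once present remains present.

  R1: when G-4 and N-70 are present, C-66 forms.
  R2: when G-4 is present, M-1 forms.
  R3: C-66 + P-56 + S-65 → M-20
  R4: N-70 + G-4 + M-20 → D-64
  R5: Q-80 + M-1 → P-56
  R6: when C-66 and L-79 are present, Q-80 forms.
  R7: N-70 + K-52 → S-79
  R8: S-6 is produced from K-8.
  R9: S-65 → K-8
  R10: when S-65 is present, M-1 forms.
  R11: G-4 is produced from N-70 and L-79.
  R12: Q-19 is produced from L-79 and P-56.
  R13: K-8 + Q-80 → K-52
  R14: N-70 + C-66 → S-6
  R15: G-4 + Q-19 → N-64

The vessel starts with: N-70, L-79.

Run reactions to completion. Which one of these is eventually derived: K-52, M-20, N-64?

N-70 and L-79 present → G-4 forms (R11).
G-4 and N-70 present → C-66 forms (R1).
G-4 present → M-1 forms (R2).
C-66 and L-79 present → Q-80 forms (R6).
Q-80 and M-1 present → P-56 forms (R5).
L-79 and P-56 present → Q-19 forms (R12).
G-4 and Q-19 present → N-64 forms (R15).
K-52 would need K-8 and Q-80 (R13), but K-8 never forms. M-20 would need C-66, P-56, and S-65 (R3), but S-65 never forms.

N-64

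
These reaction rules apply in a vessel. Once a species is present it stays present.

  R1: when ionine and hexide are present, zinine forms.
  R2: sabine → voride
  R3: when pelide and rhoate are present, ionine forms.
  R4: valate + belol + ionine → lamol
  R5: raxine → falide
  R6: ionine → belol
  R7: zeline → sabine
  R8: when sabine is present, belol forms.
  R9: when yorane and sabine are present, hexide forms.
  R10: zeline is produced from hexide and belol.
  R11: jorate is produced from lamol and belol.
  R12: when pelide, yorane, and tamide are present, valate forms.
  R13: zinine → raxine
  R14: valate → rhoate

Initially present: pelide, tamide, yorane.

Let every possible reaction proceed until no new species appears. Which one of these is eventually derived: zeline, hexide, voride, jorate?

pelide, yorane, and tamide present → valate forms (R12).
valate present → rhoate forms (R14).
pelide and rhoate present → ionine forms (R3).
ionine present → belol forms (R6).
valate, belol, and ionine present → lamol forms (R4).
lamol and belol present → jorate forms (R11).
zeline would need hexide and belol (R10), but hexide never forms. voride would need sabine (R2), but sabine never forms. hexide would need yorane and sabine (R9), but sabine never forms.

jorate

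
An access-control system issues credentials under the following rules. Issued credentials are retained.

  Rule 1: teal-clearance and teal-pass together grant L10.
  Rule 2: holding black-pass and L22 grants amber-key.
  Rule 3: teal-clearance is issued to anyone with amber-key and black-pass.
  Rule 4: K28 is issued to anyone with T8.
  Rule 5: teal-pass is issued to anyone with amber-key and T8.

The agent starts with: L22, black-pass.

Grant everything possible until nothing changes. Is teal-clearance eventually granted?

Yes

Holding black-pass and L22 grants amber-key (Rule 2).
Holding amber-key and black-pass grants teal-clearance (Rule 3).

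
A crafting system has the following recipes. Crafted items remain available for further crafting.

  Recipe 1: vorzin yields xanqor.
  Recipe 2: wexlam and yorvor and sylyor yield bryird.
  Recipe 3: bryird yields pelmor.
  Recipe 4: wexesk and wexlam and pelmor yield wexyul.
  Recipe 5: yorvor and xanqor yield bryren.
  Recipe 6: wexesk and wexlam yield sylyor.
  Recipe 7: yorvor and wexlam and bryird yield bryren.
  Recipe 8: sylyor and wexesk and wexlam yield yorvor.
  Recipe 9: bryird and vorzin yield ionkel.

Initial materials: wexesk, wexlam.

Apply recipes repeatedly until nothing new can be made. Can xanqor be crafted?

No

xanqor would need vorzin (Recipe 1), but vorzin is never obtained.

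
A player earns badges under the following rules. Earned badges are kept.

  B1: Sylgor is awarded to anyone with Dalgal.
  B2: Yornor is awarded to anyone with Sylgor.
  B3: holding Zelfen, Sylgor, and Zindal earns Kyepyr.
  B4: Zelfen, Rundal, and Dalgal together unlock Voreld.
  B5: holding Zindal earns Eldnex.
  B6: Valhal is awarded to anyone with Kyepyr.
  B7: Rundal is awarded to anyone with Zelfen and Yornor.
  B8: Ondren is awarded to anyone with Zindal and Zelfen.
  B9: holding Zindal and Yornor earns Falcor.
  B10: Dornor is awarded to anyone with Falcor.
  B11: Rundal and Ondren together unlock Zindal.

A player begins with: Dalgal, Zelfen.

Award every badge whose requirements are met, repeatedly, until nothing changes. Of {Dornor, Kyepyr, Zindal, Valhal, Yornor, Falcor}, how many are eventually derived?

With Dalgal, Sylgor is earned (B1).
With Sylgor, Yornor is earned (B2).
Dornor would need Falcor (B10), but Falcor is never earned.
Kyepyr would need Zelfen, Sylgor, and Zindal (B3), but Zindal is never earned.
Zindal would need Rundal and Ondren (B11), but Ondren is never earned.
Valhal would need Kyepyr (B6), but Kyepyr is never earned.
Yornor: reached.
Falcor would need Zindal and Yornor (B9), but Zindal is never earned.
Reached: Yornor — 1 of the 6.

1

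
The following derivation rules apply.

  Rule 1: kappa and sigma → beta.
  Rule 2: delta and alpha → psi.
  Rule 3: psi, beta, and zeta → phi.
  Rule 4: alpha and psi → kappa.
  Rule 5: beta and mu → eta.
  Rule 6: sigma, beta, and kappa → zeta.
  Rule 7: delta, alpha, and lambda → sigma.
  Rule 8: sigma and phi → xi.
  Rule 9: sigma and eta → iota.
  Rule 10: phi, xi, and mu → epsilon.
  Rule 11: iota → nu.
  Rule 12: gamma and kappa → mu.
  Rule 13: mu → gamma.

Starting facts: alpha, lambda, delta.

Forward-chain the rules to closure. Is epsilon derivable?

No

epsilon would need phi, xi, and mu (Rule 10), but mu is never established.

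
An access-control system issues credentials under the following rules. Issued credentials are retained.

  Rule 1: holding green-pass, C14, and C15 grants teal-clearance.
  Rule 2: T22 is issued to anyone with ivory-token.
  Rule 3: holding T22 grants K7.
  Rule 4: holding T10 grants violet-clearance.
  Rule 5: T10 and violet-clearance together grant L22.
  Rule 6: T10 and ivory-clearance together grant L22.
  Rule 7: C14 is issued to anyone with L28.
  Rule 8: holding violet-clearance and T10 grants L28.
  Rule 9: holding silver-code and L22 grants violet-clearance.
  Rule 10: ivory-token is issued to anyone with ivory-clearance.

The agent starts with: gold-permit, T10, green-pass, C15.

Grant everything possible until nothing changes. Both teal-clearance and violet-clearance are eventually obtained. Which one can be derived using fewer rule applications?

violet-clearance

violet-clearance: Holding T10 grants violet-clearance (Rule 4). [1 rule application]
teal-clearance: Holding T10 grants violet-clearance (Rule 4). Holding violet-clearance and T10 grants L28 (Rule 8). Holding L28 grants C14 (Rule 7). Holding green-pass, C14, and C15 grants teal-clearance (Rule 1). [4 rule applications]
violet-clearance needs fewer.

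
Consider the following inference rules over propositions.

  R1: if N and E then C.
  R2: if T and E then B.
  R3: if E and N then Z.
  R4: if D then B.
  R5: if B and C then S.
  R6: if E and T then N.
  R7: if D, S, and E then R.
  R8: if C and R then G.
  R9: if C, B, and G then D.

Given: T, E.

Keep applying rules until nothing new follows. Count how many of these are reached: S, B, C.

3

From T and E, R2 gives B.
E and T hold, so N follows (R6).
N and E hold, so C follows (R1).
From B and C, R5 gives S.
S: reached.
B: reached.
C: reached.
All 3 are reached.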